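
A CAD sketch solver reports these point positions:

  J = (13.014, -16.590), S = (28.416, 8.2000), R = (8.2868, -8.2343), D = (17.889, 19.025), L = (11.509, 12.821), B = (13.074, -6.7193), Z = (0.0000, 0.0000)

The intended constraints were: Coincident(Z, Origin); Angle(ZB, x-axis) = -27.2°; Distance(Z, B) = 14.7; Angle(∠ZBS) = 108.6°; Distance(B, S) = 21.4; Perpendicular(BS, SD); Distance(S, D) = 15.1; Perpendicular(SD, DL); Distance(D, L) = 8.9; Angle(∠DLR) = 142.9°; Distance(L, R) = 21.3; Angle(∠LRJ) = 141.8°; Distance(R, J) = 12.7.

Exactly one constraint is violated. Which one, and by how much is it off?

Distance(R, J) = 12.7 — off by 3.10.

Z = (0.00, 0.00) ✓; ZB at -27.20° ✓; |ZB| = 14.70 ✓; ∠ZBS = 108.6° ✓; |BS| = 21.40 ✓; ∠(BS, SD) = 90.00° ✓; |SD| = 15.10 ✓; ∠(SD, DL) = 90.00° ✓; |DL| = 8.899 ✓; ∠DLR = 142.9° ✓; |LR| = 21.30 ✓; ∠LRJ = 141.8° ✓; |RJ| = 9.600 ✗.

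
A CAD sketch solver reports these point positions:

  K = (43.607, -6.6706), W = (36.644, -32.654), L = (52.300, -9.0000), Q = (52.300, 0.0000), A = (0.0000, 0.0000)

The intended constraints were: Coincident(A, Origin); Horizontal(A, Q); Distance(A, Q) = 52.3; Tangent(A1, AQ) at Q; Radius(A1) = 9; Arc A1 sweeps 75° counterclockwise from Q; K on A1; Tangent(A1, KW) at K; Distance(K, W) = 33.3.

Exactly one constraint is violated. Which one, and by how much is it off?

Distance(K, W) = 33.3 — off by 6.40.

A = (0.00, 0.00) ✓; A.y = 0.00, Q.y = 0.00 ✓; |AQ| = 52.30 ✓; ∠(LQ, QA) = 90.00° ✓; |LQ| = 9.000 ✓; bearing(L→K) − bearing(L→Q) = 75.00° ✓; |LK| = 9.000 ✓; ∠(LK, KW) = 90.00° ✓; |KW| = 26.90 ✗.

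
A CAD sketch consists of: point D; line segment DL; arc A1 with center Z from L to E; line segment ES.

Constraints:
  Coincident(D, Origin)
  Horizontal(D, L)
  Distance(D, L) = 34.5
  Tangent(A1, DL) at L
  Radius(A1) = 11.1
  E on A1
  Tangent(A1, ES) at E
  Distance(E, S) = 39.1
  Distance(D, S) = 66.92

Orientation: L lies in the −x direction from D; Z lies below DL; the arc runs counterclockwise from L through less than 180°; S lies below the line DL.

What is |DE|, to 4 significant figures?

47.05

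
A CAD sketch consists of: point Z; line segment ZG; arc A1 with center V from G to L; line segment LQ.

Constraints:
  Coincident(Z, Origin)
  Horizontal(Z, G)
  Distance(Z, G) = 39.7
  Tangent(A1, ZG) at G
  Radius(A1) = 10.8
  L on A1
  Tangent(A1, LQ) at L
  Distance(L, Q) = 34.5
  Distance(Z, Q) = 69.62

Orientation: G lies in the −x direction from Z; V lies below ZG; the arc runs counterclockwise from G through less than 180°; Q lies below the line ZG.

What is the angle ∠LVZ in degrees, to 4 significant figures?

159.0°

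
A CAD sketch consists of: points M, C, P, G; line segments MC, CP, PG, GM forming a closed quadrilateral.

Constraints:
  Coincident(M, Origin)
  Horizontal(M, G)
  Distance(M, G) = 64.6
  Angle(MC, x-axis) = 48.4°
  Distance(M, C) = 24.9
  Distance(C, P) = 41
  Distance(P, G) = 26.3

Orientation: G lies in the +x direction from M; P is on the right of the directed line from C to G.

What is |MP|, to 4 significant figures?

44.14

Checks: |CP| = 41.00 ✓; |PG| = 26.30 ✓.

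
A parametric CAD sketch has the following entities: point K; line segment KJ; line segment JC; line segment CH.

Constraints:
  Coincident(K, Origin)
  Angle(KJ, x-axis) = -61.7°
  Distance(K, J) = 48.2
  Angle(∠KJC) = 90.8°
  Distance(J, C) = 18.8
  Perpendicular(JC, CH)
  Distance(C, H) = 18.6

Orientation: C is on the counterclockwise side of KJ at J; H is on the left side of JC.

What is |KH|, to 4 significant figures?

35.43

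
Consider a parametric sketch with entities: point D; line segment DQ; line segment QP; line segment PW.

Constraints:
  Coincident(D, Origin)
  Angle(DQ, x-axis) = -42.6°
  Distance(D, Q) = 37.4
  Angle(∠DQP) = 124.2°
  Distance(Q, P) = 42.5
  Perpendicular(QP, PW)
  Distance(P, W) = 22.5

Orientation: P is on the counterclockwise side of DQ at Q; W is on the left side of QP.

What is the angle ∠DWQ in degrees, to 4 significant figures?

35.46°

∠DQP = 124.2°, so QP runs at -42.6° + (180° − 124.2°) = 13.20° from the x-axis; with |QP| = 42.5, P = Q + 42.5·(cos 13.20°, sin 13.20°) = (68.91, -15.61). The perpendicularity gives PW at right angles to QP; with |PW| = 22.5 on the left of QP, W = P + 22.5·(-0.2284, 0.9736) = (63.77, 6.295). Then cos ∠DWQ = WD·WQ / (|WD||WQ|), giving 35.46°.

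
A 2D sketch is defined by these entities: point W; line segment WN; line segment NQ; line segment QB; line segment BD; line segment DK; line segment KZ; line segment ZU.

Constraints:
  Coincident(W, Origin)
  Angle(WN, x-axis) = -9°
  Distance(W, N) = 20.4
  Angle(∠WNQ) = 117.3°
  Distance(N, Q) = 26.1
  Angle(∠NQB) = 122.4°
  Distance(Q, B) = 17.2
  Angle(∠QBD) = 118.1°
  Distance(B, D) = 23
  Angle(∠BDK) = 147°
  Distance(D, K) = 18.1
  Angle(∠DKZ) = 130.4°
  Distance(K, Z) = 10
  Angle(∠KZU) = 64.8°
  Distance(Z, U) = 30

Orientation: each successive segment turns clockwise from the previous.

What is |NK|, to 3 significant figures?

43.6

∠QBD = 118.1° gives BD at 169° from the x-axis; with |BD| = 23.0, D = (-5.11, -36.8). ∠BDK = 147.0° gives DK at 136° from the x-axis; with |DK| = 18.1, K = (-18.1, -24.2). Then |NK| = |K − N| = 43.6.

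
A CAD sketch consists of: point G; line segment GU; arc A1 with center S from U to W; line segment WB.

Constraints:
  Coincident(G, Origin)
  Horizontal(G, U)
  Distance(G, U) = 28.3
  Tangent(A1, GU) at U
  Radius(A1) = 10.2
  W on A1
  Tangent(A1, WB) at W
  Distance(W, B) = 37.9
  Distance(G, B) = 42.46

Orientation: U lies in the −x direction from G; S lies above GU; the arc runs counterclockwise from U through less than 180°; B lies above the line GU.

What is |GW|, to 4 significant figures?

19.88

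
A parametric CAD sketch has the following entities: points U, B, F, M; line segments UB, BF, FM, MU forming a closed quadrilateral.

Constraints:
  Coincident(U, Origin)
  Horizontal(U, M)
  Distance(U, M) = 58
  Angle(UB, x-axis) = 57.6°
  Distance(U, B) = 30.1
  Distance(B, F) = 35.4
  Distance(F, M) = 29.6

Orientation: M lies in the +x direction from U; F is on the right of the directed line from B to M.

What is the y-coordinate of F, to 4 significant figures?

-7.425

U is at the origin; U and M share the same y with |UM| = 58.0 and M in +x, so M = (58.0, 0). UB runs at 57.6° with |UB| = 30.1, so B = (16.13, 25.41). F is determined by |BF| = 35.4 and |FM| = 29.6 together: it lies at the intersection of circle(B, 35.4) and circle(M, 29.6). With |BM| = 48.98, the foot of the radical line on BM is 28.34 from B and the perpendicular offset is √(35.4² − 28.34²) = 21.21. Taking the right-of-BM solution: F = (29.35, -7.425).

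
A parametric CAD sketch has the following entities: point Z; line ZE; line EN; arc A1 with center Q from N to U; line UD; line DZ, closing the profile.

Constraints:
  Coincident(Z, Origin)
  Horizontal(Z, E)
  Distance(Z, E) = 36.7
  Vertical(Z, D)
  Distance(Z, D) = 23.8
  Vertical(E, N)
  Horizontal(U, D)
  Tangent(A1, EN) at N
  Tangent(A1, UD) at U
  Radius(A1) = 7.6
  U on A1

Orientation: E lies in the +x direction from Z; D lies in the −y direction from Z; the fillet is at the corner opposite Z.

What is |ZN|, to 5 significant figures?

40.116

Z is at the origin; ZE is horizontal with |ZE| = 36.7 and E on the +x side, so E = (36.700, 0.0000). Z and D share the same x with |ZD| = 23.8 and D on the −y side, so D = (0.0000, -23.800). The virtual corner opposite Z is at (36.700, -23.800). A1 meets EN tangentially, so QN is at right angles to EN and A1 meets UD tangentially, so QU is at right angles to UD, with radius 7.6, so the center Q sits 7.6 in from both sides at Q = (29.100, -16.200). That places the tangent points at N = (36.700, -16.200) on EN and U = (29.100, -23.800) on UD. Then |ZN| = |N − Z| = 40.116.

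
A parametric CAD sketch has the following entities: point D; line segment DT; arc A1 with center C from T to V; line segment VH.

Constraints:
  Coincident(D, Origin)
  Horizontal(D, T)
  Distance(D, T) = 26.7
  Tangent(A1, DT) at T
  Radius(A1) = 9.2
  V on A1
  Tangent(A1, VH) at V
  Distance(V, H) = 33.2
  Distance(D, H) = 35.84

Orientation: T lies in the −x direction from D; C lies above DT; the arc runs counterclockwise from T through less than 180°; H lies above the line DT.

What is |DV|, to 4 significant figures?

19.11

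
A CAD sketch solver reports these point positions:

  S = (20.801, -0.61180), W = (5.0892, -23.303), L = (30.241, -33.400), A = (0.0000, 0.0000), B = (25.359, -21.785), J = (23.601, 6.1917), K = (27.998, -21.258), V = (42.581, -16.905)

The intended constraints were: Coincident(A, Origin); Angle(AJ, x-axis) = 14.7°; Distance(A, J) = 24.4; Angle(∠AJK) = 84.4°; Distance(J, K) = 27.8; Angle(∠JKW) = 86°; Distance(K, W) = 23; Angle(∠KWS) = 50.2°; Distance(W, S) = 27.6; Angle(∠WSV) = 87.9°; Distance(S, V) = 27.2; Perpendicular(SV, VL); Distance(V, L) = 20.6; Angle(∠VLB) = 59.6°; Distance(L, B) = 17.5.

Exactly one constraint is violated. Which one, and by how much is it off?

Distance(L, B) = 17.5 — off by 4.90.

A = (0.00, 0.00) ✓; AJ at 14.70° ✓; |AJ| = 24.40 ✓; ∠AJK = 84.40° ✓; |JK| = 27.80 ✓; ∠JKW = 86.00° ✓; |KW| = 23.00 ✓; ∠KWS = 50.20° ✓; |WS| = 27.60 ✓; ∠WSV = 87.90° ✓; |SV| = 27.20 ✓; ∠(SV, VL) = 90.00° ✓; |VL| = 20.60 ✓; ∠VLB = 59.60° ✓; |LB| = 12.60 ✗.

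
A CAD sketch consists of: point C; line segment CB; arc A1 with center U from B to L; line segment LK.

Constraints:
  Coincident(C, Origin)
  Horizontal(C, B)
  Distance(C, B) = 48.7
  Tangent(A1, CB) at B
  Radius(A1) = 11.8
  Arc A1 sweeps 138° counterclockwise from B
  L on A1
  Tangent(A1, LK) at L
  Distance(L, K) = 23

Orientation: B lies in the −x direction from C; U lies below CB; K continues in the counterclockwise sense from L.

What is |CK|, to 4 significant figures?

53.42

On A1, B sits at bearing 90° from U; a 138° counterclockwise sweep puts L at bearing 228°, so L = U + 11.8·(cos 228°, sin 228°) = (-56.60, -20.57). A1 meets LK tangentially, so UL is at right angles to LK, so LK runs along (−sin 228°, cos 228°); with |LK| = 23.0, K = (-39.50, -35.96). Then |CK| = |K − C| = 53.42.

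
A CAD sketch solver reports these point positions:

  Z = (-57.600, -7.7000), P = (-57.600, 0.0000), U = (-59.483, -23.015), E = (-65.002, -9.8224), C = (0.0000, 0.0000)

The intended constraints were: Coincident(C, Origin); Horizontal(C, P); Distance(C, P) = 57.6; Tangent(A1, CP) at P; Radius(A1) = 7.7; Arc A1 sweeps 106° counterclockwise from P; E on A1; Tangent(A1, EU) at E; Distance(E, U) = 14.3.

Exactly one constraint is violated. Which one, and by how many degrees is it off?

Tangent(A1, EU) at E — off by 6.70°.

C = (0.00, 0.00) ✓; C.y = 0.00, P.y = 0.00 ✓; |CP| = 57.60 ✓; ∠(ZP, PC) = 90.00° ✓; |ZP| = 7.700 ✓; bearing(Z→E) − bearing(Z→P) = 106.0° ✓; |ZE| = 7.700 ✓; ∠(ZE, EU) = 83.30° ✗; |EU| = 14.30 ✓.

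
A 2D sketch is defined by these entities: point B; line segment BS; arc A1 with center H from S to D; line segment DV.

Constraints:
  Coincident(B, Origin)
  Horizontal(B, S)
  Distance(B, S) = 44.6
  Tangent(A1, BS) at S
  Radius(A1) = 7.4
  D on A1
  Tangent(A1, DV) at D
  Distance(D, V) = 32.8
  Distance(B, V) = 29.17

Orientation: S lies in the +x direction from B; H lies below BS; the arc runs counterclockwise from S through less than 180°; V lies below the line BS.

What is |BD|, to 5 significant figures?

39.563

B is at the origin; BS is horizontal with |BS| = 44.6 and S on the +x side, so S = (44.600, 0.0000). The tangent condition forces HS to be normal to BS, so H = S + (0, -7.4) = (44.600, -7.4000). Since HD ⟂ DV (tangency), |HV| = √(7.4² + 32.8²) = 33.624 regardless of where D sits on A1. So V lies on both circle(B, 29.17) and circle(H, 33.624); the below-BS intersection is V = (15.699, -24.585). D is the foot of the tangent from V: D = (39.511, -2.0278).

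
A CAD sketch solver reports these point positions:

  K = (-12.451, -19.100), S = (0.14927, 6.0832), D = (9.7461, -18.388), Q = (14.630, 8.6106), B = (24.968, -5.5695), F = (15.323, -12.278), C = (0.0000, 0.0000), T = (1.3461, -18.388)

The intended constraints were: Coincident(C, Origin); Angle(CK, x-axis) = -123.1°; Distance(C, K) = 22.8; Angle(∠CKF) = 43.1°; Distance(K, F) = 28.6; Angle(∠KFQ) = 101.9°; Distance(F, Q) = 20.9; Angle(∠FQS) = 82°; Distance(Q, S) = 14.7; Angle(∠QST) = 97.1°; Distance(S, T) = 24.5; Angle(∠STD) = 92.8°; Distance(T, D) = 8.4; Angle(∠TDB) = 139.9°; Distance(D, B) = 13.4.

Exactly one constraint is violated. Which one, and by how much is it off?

Distance(D, B) = 13.4 — off by 6.50.

C = (0.00, 0.00) ✓; CK at -123.1° ✓; |CK| = 22.80 ✓; ∠CKF = 43.10° ✓; |KF| = 28.60 ✓; ∠KFQ = 101.9° ✓; |FQ| = 20.90 ✓; ∠FQS = 82.00° ✓; |QS| = 14.70 ✓; ∠QST = 97.10° ✓; |ST| = 24.50 ✓; ∠STD = 92.80° ✓; |TD| = 8.400 ✓; ∠TDB = 139.9° ✓; |DB| = 19.90 ✗.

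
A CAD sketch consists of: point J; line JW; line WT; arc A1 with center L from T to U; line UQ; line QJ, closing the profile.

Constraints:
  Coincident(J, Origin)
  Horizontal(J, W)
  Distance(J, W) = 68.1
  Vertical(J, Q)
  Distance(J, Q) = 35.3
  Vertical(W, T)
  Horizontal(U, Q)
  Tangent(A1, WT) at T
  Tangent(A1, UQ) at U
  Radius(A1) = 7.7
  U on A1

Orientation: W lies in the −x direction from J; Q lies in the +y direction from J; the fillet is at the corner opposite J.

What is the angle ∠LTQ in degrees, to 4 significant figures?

6.451°

J is at the origin; J and W share the same y with |JW| = 68.1 and W on the −x side, so W = (-68.10, 0.000). JQ is vertical with |JQ| = 35.3 and Q on the +y side, so Q = (0.000, 35.30). The virtual corner opposite J is at (-68.10, 35.30). Tangency of A1 to WT means the radius LT is perpendicular to WT and since A1 is tangent to UQ there, LU ⟂ UQ, with radius 7.7, so the center L sits 7.7 in from both sides at L = (-60.40, 27.60). That places the tangent points at T = (-68.10, 27.60) on WT and U = (-60.40, 35.30) on UQ. Then cos ∠LTQ = TL·TQ / (|TL||TQ|), giving 6.451°.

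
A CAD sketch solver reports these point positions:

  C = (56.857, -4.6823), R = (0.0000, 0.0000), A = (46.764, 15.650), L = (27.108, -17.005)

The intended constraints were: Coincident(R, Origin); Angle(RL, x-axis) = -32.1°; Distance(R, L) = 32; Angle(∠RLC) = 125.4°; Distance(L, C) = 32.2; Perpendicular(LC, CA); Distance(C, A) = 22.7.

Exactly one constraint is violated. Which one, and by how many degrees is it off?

Perpendicular(LC, CA) — off by 3.90°.

R = (0.00, 0.00) ✓; RL at -32.10° ✓; |RL| = 32.00 ✓; ∠RLC = 125.4° ✓; |LC| = 32.20 ✓; ∠(LC, CA) = 93.90° ✗; |CA| = 22.70 ✓.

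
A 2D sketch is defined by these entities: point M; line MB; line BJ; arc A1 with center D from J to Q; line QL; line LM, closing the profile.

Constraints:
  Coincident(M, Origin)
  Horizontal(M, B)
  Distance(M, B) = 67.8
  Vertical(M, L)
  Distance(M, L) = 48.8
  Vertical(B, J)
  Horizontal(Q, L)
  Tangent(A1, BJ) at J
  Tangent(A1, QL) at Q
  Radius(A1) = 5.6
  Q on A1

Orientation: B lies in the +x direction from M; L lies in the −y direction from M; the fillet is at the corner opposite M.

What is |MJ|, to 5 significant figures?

80.393

M is at the origin; MB is horizontal with |MB| = 67.8 and B on the +x side, so B = (67.800, 0.0000). M and L share the same x with |ML| = 48.8 and L on the −y side, so L = (0.0000, -48.800). The virtual corner opposite M is at (67.800, -48.800). The tangent condition forces DJ to be normal to BJ and since A1 is tangent to QL there, DQ ⟂ QL, with radius 5.6, so the center D sits 5.6 in from both sides at D = (62.200, -43.200). That places the tangent points at J = (67.800, -43.200) on BJ and Q = (62.200, -48.800) on QL. Then |MJ| = |J − M| = 80.393.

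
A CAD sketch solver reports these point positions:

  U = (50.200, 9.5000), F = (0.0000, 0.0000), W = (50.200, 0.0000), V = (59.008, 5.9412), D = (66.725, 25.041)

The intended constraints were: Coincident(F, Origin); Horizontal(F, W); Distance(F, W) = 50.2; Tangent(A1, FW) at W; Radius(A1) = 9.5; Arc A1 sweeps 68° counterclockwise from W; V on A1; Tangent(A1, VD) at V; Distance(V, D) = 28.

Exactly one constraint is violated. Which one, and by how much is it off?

Distance(V, D) = 28 — off by 7.40.

F = (0.00, 0.00) ✓; F.y = 0.00, W.y = 0.00 ✓; |FW| = 50.20 ✓; ∠(UW, WF) = 90.00° ✓; |UW| = 9.500 ✓; bearing(U→V) − bearing(U→W) = 68.00° ✓; |UV| = 9.500 ✓; ∠(UV, VD) = 90.00° ✓; |VD| = 20.60 ✗.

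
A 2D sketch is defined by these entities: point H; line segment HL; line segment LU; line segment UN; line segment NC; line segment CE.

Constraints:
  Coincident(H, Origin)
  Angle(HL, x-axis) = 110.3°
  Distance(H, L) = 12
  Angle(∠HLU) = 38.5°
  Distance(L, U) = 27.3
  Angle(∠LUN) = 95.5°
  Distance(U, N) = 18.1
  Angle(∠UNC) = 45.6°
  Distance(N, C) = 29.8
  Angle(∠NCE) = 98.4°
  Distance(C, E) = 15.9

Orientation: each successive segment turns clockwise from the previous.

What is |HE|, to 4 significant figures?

22.33

H is at the origin; HL runs at 110.3° with length 12.0, so L = (-4.163, 11.25). ∠HLU = 38.5° gives LU at -31.20° from the x-axis; with |LU| = 27.3, U = (19.19, -2.887). ∠LUN = 95.5° gives UN at -115.7° from the x-axis; with |UN| = 18.1, N = (11.34, -19.20). ∠UNC = 45.6° gives NC at 109.9° from the x-axis; with |NC| = 29.8, C = (1.196, 8.824). ∠NCE = 98.4° gives CE at 28.30° from the x-axis; with |CE| = 15.9, E = (15.20, 16.36). Then |HE| = |E − H| = 22.33.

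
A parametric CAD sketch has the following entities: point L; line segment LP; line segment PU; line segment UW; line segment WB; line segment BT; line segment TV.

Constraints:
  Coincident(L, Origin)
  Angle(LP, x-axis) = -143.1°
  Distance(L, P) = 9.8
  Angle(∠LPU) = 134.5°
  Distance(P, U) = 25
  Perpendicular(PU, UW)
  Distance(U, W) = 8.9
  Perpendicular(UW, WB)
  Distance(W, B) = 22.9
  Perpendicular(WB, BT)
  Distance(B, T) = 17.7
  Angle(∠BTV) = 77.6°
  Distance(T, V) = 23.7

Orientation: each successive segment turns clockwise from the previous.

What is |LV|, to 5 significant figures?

33.852

L is at the origin; LP runs at -143.1° with length 9.8, so P = (-7.8369, -5.8841). ∠LPU = 134.5° gives PU at 171.40° from the x-axis; with |PU| = 25.0, U = (-32.556, -2.1457). The perpendicularity gives UW at right angles to PU, so UW runs at 81.400°; with |UW| = 8.9, W = (-31.225, 6.6542). UW is perpendicular to WB, so WB runs at -8.6000°; with |WB| = 22.9, B = (-8.5824, 3.2298). WB ⟂ BT, so BT runs at -98.600°; with |BT| = 17.7, T = (-11.229, -14.271). ∠BTV = 77.6° gives TV at 159.00° from the x-axis; with |TV| = 23.7, V = (-33.355, -5.7778). Then |LV| = |V − L| = 33.852.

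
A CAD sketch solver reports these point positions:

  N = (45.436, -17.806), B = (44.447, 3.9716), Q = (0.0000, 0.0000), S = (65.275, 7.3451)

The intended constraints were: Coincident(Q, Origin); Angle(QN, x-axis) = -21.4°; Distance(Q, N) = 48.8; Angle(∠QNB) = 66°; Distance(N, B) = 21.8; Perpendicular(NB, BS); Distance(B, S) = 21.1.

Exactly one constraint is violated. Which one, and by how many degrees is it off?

Perpendicular(NB, BS) — off by 6.60°.

Q = (0.00, 0.00) ✓; QN at -21.40° ✓; |QN| = 48.80 ✓; ∠QNB = 66.00° ✓; |NB| = 21.80 ✓; ∠(NB, BS) = 83.40° ✗; |BS| = 21.10 ✓.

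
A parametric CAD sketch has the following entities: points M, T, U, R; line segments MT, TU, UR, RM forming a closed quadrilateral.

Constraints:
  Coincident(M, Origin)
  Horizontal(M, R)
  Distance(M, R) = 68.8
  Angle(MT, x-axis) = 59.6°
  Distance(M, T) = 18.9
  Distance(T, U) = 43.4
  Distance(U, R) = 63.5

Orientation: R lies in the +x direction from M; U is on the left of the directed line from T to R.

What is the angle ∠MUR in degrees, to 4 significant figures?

66.31°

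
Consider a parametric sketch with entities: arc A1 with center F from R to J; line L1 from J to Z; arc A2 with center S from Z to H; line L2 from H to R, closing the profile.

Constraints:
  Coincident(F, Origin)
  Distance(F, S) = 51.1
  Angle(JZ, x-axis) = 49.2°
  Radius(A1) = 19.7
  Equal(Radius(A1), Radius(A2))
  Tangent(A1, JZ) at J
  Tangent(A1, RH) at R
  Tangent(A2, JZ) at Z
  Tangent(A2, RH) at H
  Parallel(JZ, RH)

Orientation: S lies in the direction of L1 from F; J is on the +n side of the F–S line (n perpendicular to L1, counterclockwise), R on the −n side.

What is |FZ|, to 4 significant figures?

54.77

Tangency of A1 to both parallel lines with radius 19.7 puts J and R at F ± 19.7·n: J = (-14.91, 12.87), R = (14.91, -12.87). Equal radii place Z and H the same way about S: Z = S + 19.7·n = (18.48, 51.55), H = S − 19.7·n = (48.30, 25.81). Then |FZ| = |Z − F| = 54.77.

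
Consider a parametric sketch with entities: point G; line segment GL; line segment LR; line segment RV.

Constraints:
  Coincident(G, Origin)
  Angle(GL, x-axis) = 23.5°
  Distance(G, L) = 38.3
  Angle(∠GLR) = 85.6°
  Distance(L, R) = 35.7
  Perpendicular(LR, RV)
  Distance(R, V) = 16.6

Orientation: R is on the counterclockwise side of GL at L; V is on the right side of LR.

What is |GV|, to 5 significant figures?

63.835

∠GLR = 85.6°, so LR runs at 23.5° + (180° − 85.6°) = 117.90° from the x-axis; with |LR| = 35.7, R = L + 35.7·(cos 117.90°, sin 117.90°) = (18.418, 46.823). The perpendicularity gives RV at right angles to LR; with |RV| = 16.6 on the right of LR, V = R + 16.6·(0.88377, 0.46793) = (33.089, 54.590). Then |GV| = |V − G| = 63.835.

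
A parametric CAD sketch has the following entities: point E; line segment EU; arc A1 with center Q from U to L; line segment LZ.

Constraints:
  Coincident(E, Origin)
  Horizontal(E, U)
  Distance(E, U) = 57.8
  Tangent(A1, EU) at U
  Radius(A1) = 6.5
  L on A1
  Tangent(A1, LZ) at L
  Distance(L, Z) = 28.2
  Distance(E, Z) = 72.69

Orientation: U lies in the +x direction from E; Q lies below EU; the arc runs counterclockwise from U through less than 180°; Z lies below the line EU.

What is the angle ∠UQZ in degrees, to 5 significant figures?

168.01°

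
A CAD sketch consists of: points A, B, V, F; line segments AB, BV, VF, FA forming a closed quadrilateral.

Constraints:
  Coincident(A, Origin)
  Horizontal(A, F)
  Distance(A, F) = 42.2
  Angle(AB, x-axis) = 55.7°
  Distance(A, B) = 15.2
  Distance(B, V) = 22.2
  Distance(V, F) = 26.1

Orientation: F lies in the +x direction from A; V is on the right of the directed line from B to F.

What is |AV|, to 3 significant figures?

19.0

Checks: |BV| = 22.20 ✓; |VF| = 26.10 ✓.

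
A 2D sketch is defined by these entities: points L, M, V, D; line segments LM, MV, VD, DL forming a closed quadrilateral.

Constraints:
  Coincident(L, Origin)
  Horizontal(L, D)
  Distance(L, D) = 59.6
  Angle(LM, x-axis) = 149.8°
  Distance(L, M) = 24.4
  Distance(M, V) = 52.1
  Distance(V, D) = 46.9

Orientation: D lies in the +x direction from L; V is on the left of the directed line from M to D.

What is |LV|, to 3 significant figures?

42.6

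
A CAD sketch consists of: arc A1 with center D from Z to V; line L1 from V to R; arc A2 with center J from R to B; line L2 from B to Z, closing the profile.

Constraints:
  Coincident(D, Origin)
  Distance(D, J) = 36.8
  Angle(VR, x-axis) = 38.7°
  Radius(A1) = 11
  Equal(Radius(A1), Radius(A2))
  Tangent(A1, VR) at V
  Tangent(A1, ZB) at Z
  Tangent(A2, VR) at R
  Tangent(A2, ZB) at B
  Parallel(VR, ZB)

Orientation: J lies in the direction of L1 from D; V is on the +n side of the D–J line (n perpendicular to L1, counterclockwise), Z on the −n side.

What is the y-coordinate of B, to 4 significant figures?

14.42

Tangency of A1 to both parallel lines with radius 11.0 puts V and Z at D ± 11.0·n: V = (-6.878, 8.585), Z = (6.878, -8.585). Equal radii place R and B the same way about J: R = J + 11.0·n = (21.84, 31.59), B = J − 11.0·n = (35.60, 14.42). So B.y = 14.42.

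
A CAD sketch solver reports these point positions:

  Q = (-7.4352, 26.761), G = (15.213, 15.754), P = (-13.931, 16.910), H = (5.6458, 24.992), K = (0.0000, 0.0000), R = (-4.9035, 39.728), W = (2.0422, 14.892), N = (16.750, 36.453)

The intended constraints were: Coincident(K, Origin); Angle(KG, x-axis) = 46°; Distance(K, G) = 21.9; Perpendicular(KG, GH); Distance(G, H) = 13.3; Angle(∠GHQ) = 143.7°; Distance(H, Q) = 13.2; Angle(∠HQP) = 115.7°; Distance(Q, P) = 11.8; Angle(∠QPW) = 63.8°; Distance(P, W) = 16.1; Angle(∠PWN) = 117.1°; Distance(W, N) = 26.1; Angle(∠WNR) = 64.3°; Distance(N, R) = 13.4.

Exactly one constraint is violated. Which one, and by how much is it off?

Distance(N, R) = 13.4 — off by 8.50.

K = (0.00, 0.00) ✓; KG at 46.00° ✓; |KG| = 21.90 ✓; ∠(KG, GH) = 90.00° ✓; |GH| = 13.30 ✓; ∠GHQ = 143.7° ✓; |HQ| = 13.20 ✓; ∠HQP = 115.7° ✓; |QP| = 11.80 ✓; ∠QPW = 63.80° ✓; |PW| = 16.10 ✓; ∠PWN = 117.1° ✓; |WN| = 26.10 ✓; ∠WNR = 64.30° ✓; |NR| = 21.90 ✗.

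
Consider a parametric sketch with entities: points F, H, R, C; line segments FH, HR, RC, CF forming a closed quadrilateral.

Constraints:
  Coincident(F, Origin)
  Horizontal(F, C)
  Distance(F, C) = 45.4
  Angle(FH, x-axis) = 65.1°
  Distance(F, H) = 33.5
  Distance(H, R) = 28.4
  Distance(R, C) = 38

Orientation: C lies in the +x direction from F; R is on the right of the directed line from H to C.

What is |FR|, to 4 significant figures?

7.994

Checks: |HR| = 28.40 ✓; |RC| = 38.00 ✓.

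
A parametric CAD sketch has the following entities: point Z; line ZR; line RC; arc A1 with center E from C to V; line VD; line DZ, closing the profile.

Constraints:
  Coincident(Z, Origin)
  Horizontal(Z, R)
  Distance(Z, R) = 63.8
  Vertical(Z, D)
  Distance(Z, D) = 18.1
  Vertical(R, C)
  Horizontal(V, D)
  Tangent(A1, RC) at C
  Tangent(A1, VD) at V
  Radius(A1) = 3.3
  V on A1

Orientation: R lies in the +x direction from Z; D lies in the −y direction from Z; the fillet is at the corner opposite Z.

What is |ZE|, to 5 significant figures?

62.284

Z is at the origin; ZR is horizontal with |ZR| = 63.8 and R on the +x side, so R = (63.800, 0.0000). ZD is vertical with |ZD| = 18.1 and D on the −y side, so D = (0.0000, -18.100). The virtual corner opposite Z is at (63.800, -18.100). A1 meets RC tangentially, so EC is at right angles to RC and the tangent condition forces EV to be normal to VD, with radius 3.3, so the center E sits 3.3 in from both sides at E = (60.500, -14.800). Then |ZE| = |E − Z| = 62.284.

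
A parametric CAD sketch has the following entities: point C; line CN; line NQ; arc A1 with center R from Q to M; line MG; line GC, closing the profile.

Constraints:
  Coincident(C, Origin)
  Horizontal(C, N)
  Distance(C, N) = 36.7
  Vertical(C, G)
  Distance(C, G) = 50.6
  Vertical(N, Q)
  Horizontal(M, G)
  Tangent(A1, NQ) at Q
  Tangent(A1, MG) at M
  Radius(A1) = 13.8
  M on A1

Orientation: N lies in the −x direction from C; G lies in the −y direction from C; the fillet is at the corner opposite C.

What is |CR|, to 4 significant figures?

43.34

CG is vertical with |CG| = 50.6 and G on the −y side, so G = (0.000, -50.60). The virtual corner opposite C is at (-36.70, -50.60). A1 meets NQ tangentially, so RQ is at right angles to NQ and A1 meets MG tangentially, so RM is at right angles to MG, with radius 13.8, so the center R sits 13.8 in from both sides at R = (-22.90, -36.80). Then |CR| = |R − C| = 43.34.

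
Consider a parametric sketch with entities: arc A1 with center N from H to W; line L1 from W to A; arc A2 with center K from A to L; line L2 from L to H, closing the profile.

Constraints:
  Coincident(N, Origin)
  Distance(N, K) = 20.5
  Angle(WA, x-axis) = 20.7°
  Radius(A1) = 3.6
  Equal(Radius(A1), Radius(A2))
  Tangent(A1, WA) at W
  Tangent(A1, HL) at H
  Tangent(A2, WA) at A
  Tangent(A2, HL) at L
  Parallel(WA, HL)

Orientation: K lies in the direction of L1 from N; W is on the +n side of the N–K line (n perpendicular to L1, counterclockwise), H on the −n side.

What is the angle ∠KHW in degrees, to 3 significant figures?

80.0°

The slot axis is L1's direction at 20.7°, so u = (cos 20.7°, sin 20.7°) = (0.935, 0.353) and n = (−sin 20.7°, cos 20.7°) = (-0.353, 0.935). N is at the origin and K lies 20.5 along u from N, so K = 20.5·u = (19.2, 7.25). Tangency of A1 to both parallel lines with radius 3.6 puts W and H at N ± 3.6·n: W = (-1.27, 3.37), H = (1.27, -3.37). Then cos ∠KHW = HK·HW / (|HK||HW|), giving 80.0°.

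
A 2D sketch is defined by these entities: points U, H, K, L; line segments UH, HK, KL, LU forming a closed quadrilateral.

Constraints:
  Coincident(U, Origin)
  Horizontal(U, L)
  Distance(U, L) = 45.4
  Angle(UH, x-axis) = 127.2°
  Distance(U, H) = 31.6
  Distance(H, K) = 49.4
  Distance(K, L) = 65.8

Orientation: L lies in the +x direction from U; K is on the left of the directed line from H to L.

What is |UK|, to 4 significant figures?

61.52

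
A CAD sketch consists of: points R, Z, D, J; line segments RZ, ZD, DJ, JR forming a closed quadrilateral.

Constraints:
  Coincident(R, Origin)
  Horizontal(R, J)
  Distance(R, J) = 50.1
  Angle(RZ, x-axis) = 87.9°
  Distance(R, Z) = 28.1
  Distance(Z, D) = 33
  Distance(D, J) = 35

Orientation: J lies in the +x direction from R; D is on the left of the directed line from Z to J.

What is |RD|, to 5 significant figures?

45.952

Checks: |RJ| = 50.10 ✓; |RZ| = 28.10 ✓; |ZD| = 33.00 ✓; |DJ| = 35.00 ✓.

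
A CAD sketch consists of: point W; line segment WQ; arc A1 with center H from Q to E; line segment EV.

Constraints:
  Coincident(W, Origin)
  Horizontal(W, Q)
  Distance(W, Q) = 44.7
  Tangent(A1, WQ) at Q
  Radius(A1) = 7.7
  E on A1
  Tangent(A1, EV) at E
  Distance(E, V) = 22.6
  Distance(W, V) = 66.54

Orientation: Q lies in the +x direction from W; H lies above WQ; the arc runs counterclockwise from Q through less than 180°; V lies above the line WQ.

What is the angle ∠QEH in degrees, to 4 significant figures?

58.81°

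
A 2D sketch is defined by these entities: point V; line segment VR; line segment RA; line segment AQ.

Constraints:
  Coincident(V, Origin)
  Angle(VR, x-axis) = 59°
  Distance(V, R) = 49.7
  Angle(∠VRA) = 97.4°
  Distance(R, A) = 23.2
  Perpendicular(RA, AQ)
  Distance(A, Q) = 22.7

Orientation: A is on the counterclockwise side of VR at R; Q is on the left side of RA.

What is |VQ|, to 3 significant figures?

39.8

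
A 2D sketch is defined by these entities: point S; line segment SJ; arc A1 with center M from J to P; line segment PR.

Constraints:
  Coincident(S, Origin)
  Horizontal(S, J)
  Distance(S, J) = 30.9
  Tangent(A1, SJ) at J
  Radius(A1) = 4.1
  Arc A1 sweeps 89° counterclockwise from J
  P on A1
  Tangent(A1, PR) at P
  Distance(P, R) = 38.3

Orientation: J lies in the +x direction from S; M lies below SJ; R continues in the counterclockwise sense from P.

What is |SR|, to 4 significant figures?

49.74

S is at the origin; SJ is horizontal with |SJ| = 30.9 and J on the +x side, so J = (30.90, 0.000). Since A1 is tangent to SJ there, MJ ⟂ SJ, so M = J + (0, -4.1) = (30.90, -4.100). On A1, J sits at bearing 90° from M; an 89° counterclockwise sweep puts P at bearing 179°, so P = M + 4.1·(cos 179°, sin 179°) = (26.80, -4.028). A1 meets PR tangentially, so MP is at right angles to PR, so PR runs along (−sin 179°, cos 179°); with |PR| = 38.3, R = (26.13, -42.32). Then |SR| = |R − S| = 49.74.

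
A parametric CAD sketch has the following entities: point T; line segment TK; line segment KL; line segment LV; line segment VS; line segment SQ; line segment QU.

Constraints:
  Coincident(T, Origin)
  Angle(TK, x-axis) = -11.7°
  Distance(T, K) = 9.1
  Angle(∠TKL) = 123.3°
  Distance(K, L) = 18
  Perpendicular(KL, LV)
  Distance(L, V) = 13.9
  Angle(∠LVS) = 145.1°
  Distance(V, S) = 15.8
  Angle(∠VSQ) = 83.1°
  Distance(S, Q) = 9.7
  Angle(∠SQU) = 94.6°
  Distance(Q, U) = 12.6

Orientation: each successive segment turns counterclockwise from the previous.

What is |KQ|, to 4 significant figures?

20.47

T is at the origin; TK runs at -11.7° with length 9.1, so K = (8.911, -1.845). ∠TKL = 123.3° gives KL at 45.00° from the x-axis; with |KL| = 18.0, L = (21.64, 10.88). KL is perpendicular to LV, so LV runs at 135.0°; with |LV| = 13.9, V = (11.81, 20.71). ∠LVS = 145.1° gives VS at 169.9° from the x-axis; with |VS| = 15.8, S = (-3.745, 23.48). ∠VSQ = 83.1° gives SQ at -93.20° from the x-axis; with |SQ| = 9.7, Q = (-4.287, 13.80). Then |KQ| = |Q − K| = 20.47.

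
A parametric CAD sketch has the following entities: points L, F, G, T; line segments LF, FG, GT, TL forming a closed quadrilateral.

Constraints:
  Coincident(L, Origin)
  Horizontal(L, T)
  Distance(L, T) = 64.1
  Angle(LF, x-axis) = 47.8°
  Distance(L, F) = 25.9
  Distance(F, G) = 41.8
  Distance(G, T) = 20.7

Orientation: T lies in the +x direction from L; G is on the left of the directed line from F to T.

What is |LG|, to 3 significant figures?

62.5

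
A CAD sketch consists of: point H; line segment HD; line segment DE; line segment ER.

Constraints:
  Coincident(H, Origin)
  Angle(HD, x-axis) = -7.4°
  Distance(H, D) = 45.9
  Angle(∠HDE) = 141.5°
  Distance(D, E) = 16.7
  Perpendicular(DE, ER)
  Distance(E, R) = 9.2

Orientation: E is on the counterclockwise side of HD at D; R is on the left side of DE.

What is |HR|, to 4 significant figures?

56.07

H is at the origin; HD runs at -7.4° with length 45.9, so D = 45.9·(cos -7.4°, sin -7.4°) = (45.52, -5.912). ∠HDE = 141.5°, so DE runs at -7.4° + (180° − 141.5°) = 31.10° from the x-axis; with |DE| = 16.7, E = D + 16.7·(cos 31.10°, sin 31.10°) = (59.82, 2.714). DE ⟂ ER; with |ER| = 9.2 on the left of DE, R = E + 9.2·(-0.5165, 0.8563) = (55.07, 10.59). Then |HR| = |R − H| = 56.07.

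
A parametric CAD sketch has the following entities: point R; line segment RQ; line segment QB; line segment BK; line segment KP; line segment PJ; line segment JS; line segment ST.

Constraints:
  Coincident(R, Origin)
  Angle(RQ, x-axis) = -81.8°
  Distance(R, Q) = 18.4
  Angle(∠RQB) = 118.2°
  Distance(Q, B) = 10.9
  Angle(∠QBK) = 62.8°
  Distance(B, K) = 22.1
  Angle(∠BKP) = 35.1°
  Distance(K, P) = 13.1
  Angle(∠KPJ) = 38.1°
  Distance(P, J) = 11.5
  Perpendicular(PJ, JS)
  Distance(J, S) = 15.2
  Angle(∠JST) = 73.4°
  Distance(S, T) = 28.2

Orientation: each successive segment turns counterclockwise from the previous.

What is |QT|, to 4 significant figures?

17.16

R is at the origin; RQ runs at -81.8° with length 18.4, so Q = (2.624, -18.21). ∠RQB = 118.2° gives QB at -20.00° from the x-axis; with |QB| = 10.9, B = (12.87, -21.94). ∠QBK = 62.8° gives BK at 97.20° from the x-axis; with |BK| = 22.1, K = (10.10, -0.01417). ∠BKP = 35.1° gives KP at -117.9° from the x-axis; with |KP| = 13.1, P = (3.967, -11.59). ∠KPJ = 38.1° gives PJ at 24.00° from the x-axis; with |PJ| = 11.5, J = (14.47, -6.914). PJ is perpendicular to JS, so JS runs at 114.0°; with |JS| = 15.2, S = (8.291, 6.972). ∠JST = 73.4° gives ST at -139.4° from the x-axis; with |ST| = 28.2, T = (-13.12, -11.38). Then |QT| = |T − Q| = 17.16.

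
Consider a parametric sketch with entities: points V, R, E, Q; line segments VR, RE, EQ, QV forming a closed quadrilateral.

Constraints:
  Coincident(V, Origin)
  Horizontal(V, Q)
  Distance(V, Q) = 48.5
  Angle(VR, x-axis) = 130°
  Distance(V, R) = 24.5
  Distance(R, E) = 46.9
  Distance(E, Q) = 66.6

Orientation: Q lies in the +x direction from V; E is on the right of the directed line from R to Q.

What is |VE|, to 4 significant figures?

30.42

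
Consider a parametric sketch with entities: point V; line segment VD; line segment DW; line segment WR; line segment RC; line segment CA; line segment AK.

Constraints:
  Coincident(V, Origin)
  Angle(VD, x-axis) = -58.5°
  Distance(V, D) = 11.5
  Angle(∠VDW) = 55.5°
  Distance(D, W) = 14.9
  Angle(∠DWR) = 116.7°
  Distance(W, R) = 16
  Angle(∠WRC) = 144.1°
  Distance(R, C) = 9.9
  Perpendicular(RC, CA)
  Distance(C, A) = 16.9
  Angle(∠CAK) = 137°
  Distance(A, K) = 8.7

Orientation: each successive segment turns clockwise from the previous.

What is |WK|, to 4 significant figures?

21.89

V is at the origin; VD runs at -58.5° with length 11.5, so D = (6.009, -9.805). ∠VDW = 55.5° gives DW at 177.0° from the x-axis; with |DW| = 14.9, W = (-8.871, -9.026). ∠DWR = 116.7° gives WR at 113.7° from the x-axis; with |WR| = 16.0, R = (-15.30, 5.625). ∠WRC = 144.1° gives RC at 77.80° from the x-axis; with |RC| = 9.9, C = (-13.21, 15.30). RC is perpendicular to CA, so CA runs at -12.20°; with |CA| = 16.9, A = (3.308, 11.73). ∠CAK = 137.0° gives AK at -55.20° from the x-axis; with |AK| = 8.7, K = (8.274, 4.586). Then |WK| = |K − W| = 21.89.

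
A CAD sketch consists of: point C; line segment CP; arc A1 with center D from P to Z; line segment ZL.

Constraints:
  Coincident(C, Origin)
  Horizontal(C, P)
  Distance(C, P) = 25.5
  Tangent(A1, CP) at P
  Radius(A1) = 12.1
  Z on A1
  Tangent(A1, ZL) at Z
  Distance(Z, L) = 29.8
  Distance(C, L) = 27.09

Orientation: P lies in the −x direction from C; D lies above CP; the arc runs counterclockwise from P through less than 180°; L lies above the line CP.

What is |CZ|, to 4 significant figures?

16.84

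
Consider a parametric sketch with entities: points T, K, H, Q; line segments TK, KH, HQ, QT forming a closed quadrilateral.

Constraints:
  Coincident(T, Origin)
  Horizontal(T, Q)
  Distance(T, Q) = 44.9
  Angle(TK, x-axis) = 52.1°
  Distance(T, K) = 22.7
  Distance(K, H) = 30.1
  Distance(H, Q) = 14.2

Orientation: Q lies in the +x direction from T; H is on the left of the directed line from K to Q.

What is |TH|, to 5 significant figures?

46.040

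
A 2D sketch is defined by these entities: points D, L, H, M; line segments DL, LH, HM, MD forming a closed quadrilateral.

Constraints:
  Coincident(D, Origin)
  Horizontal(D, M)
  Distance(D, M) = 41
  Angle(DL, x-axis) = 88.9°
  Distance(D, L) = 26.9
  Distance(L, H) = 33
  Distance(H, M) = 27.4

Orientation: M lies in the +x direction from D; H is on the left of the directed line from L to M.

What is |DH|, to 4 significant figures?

42.64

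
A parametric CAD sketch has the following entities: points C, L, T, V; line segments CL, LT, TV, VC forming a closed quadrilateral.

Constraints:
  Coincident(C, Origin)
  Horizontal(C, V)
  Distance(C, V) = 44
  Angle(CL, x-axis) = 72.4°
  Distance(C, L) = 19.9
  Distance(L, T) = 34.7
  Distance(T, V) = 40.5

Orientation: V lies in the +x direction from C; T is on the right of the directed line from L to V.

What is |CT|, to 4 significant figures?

17.08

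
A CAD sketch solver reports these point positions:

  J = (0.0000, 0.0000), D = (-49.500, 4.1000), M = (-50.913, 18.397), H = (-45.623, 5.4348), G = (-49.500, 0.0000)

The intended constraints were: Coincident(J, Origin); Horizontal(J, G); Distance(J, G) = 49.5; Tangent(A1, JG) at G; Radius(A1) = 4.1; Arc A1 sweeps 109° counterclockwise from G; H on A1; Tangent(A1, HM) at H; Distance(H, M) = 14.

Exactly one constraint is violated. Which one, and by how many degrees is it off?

Tangent(A1, HM) at H — off by 3.20°.

J = (0.00, 0.00) ✓; J.y = 0.00, G.y = 0.00 ✓; |JG| = 49.50 ✓; ∠(DG, GJ) = 90.00° ✓; |DG| = 4.100 ✓; bearing(D→H) − bearing(D→G) = 109.0° ✓; |DH| = 4.100 ✓; ∠(DH, HM) = 86.80° ✗; |HM| = 14.00 ✓.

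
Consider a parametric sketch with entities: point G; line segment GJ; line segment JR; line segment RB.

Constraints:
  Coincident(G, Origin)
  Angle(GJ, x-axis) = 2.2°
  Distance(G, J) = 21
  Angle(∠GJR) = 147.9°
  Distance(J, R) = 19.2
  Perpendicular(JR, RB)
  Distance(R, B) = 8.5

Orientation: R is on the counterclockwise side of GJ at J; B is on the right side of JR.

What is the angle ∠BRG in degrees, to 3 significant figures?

107°

G is at the origin; GJ runs at 2.2° with length 21.0, so J = 21.0·(cos 2.2°, sin 2.2°) = (21.0, 0.806). ∠GJR = 147.9°, so JR runs at 2.2° + (180° − 147.9°) = 34.3° from the x-axis; with |JR| = 19.2, R = J + 19.2·(cos 34.3°, sin 34.3°) = (36.8, 11.6). JR ⟂ RB; with |RB| = 8.5 on the right of JR, B = R + 8.5·(0.564, -0.826) = (41.6, 4.60). Then cos ∠BRG = RB·RG / (|RB||RG|), giving 107°.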